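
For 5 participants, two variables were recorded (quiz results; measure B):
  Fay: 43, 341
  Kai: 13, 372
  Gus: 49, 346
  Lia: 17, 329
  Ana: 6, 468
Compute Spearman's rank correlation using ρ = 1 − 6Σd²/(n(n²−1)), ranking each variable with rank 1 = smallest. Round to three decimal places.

Ranks of variable 1: 4, 2, 5, 3, 1
Ranks of variable 2: 2, 4, 3, 1, 5
d = r₁ − r₂: 2, -2, 2, 2, -4
d²: 4, 4, 4, 4, 16; Σd² = 32
ρ = 1 − 6·32/(5·24) = 1 − 192/120 = -0.600

-0.600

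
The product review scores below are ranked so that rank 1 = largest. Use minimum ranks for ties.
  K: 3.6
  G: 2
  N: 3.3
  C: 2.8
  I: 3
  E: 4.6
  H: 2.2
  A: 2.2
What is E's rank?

Sorted (descending): 4.6, 3.6, 3.3, 3, 2.8, 2.2, 2.2, 2
The 2 values of 2.2 occupy positions 6–7 → each gets rank 6.
E has value 4.6 → rank 1.

1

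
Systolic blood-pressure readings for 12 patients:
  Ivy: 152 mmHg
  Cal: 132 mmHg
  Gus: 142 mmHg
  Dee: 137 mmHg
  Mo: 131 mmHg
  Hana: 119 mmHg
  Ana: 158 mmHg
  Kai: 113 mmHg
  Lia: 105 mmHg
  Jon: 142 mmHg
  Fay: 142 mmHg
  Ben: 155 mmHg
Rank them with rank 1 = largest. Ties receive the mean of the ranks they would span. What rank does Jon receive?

Sorted (descending): 158, 155, 152, 142, 142, 142, 137, 132, 131, 119, 113, 105
The 3 values of 142 occupy positions 4–6 → average rank 5.
Jon has value 142 mmHg → rank 5.

5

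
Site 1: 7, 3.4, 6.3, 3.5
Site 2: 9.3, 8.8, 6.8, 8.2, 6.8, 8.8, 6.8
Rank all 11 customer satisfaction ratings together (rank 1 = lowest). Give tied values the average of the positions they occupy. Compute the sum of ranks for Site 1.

Sorted (ascending): 3.4, 3.5, 6.3, 6.8, 6.8, 6.8, 7, 8.2, 8.8, 8.8, 9.3
The 3 values of 6.8 occupy positions 4–6 → average rank 5.
The 2 values of 8.8 occupy positions 9–10 → average rank (9+10)/2 = 9.5.
Site 1 values → pooled ranks: 7→7, 3.4→1, 6.3→3, 3.5→2
Rank sum = 7 + 1 + 3 + 2 = 13

13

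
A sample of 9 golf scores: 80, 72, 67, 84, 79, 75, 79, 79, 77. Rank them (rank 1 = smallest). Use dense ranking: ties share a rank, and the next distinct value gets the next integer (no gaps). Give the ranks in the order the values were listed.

Sorted (ascending): 67, 72, 75, 77, 79, 79, 79, 80, 84
The 3 values of 79 share dense rank 5.
Remaining distinct values take the next consecutive integers.

6, 2, 1, 7, 5, 3, 5, 5, 4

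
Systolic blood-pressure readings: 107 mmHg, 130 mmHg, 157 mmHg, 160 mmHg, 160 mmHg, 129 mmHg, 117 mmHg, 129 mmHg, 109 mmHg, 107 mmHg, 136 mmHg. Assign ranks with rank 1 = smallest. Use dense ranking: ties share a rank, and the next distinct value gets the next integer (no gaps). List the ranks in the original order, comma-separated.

1, 5, 7, 8, 8, 4, 3, 4, 2, 1, 6

Sorted (ascending): 107, 107, 109, 117, 129, 129, 130, 136, 157, 160, 160
The 2 values of 107 share dense rank 1.
The 2 values of 129 share dense rank 4.
The 2 values of 160 share dense rank 8.
Remaining distinct values take the next consecutive integers.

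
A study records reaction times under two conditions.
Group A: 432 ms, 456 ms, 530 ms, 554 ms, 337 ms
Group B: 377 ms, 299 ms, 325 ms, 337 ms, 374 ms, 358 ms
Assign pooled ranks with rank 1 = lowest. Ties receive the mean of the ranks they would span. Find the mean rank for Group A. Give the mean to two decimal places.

Sorted (ascending): 299, 325, 337, 337, 358, 374, 377, 432, 456, 530, 554
The 2 values of 337 occupy positions 3–4 → average rank (3+4)/2 = 3.5.
Group A values → pooled ranks: 432→8, 456→9, 530→10, 554→11, 337→3.5
Mean rank = (8 + 9 + 10 + 11 + 3.5) / 5 = 8.30

8.30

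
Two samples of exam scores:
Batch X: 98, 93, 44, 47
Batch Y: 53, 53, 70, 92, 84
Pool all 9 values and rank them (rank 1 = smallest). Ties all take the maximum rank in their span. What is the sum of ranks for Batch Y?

26

Sorted (ascending): 44, 47, 53, 53, 70, 84, 92, 93, 98
The 2 values of 53 occupy positions 3–4 → each gets rank 4.
Batch Y values → pooled ranks: 53→4, 53→4, 70→5, 92→7, 84→6
Rank sum = 4 + 4 + 5 + 7 + 6 = 26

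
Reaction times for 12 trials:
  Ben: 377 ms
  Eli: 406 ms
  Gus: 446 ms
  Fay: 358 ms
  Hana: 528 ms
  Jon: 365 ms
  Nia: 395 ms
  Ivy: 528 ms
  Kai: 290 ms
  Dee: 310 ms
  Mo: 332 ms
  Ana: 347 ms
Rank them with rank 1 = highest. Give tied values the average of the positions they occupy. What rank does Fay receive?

8

Sorted (descending): 528, 528, 446, 406, 395, 377, 365, 358, 347, 332, 310, 290
The 2 values of 528 occupy positions 1–2 → average rank (1+2)/2 = 1.5.
Fay has value 358 ms → rank 8.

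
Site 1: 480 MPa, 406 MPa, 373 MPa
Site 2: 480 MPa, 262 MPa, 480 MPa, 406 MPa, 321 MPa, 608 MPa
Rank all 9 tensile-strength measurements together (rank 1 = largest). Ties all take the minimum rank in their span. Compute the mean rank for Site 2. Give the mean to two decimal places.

Sorted (descending): 608, 480, 480, 480, 406, 406, 373, 321, 262
The 3 values of 480 occupy positions 2–4 → each gets rank 2.
The 2 values of 406 occupy positions 5–6 → each gets rank 5.
Site 2 values → pooled ranks: 480→2, 262→9, 480→2, 406→5, 321→8, 608→1
Mean rank = (2 + 9 + 2 + 5 + 8 + 1) / 6 = 4.50

4.50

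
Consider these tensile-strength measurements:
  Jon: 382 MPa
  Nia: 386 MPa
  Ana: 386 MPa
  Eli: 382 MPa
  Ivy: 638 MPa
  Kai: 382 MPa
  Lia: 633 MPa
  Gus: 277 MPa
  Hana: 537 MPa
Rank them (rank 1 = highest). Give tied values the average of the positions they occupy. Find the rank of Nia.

4.5

Sorted (descending): 638, 633, 537, 386, 386, 382, 382, 382, 277
The 2 values of 386 occupy positions 4–5 → average rank (4+5)/2 = 4.5.
The 3 values of 382 occupy positions 6–8 → average rank 7.
Nia has value 386 MPa → rank 4.5.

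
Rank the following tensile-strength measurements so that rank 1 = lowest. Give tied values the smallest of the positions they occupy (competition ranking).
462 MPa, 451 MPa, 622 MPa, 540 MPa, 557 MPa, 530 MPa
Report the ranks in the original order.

Sorted (ascending): 451, 462, 530, 540, 557, 622
No ties — each value takes its position as its rank.

2, 1, 6, 4, 5, 3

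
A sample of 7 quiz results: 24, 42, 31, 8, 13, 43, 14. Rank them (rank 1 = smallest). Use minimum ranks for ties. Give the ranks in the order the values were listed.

Sorted (ascending): 8, 13, 14, 24, 31, 42, 43
No ties — each value takes its position as its rank.

4, 6, 5, 1, 2, 7, 3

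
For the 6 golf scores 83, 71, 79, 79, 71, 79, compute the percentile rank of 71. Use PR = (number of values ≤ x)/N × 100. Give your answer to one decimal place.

N = 6.
Strictly below 71: 0. Equal to 71: 2.
PR = 2/6 × 100 = 33.3

33.3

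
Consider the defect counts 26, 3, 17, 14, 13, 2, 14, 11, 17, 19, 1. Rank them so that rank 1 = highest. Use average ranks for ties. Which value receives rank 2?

Sorted (descending): 26, 19, 17, 17, 14, 14, 13, 11, 3, 2, 1
The 2 values of 17 occupy positions 3–4 → average rank (3+4)/2 = 3.5.
The 2 values of 14 occupy positions 5–6 → average rank (5+6)/2 = 5.5.
Rank 2 → value 19.

19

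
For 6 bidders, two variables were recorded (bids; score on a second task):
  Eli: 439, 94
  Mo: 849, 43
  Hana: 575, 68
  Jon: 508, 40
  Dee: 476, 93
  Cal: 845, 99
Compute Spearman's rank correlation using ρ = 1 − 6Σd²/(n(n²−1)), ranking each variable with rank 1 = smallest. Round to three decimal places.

-0.200

Ranks of variable 1: 1, 6, 4, 3, 2, 5
Ranks of variable 2: 5, 2, 3, 1, 4, 6
d = r₁ − r₂: -4, 4, 1, 2, -2, -1
d²: 16, 16, 1, 4, 4, 1; Σd² = 42
ρ = 1 − 6·42/(6·35) = 1 − 252/210 = -0.200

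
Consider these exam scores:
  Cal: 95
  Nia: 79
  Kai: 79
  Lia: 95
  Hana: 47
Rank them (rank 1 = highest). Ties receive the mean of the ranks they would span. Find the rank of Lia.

Sorted (descending): 95, 95, 79, 79, 47
The 2 values of 95 occupy positions 1–2 → average rank (1+2)/2 = 1.5.
The 2 values of 79 occupy positions 3–4 → average rank (3+4)/2 = 3.5.
Lia has value 95 → rank 1.5.

1.5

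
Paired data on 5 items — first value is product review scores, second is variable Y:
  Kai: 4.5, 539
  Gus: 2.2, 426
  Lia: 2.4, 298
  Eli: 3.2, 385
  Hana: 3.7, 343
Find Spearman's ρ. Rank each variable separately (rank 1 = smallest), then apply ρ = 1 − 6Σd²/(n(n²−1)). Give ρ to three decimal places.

Ranks of variable 1: 5, 1, 2, 3, 4
Ranks of variable 2: 5, 4, 1, 3, 2
d = r₁ − r₂: 0, -3, 1, 0, 2
d²: 0, 9, 1, 0, 4; Σd² = 14
ρ = 1 − 6·14/(5·24) = 1 − 84/120 = 0.300

0.300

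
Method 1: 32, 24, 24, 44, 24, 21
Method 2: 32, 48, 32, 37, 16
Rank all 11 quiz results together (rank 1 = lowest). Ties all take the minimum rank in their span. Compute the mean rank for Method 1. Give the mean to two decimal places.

4.50

Sorted (ascending): 16, 21, 24, 24, 24, 32, 32, 32, 37, 44, 48
The 3 values of 24 occupy positions 3–5 → each gets rank 3.
The 3 values of 32 occupy positions 6–8 → each gets rank 6.
Method 1 values → pooled ranks: 32→6, 24→3, 24→3, 44→10, 24→3, 21→2
Mean rank = (6 + 3 + 3 + 10 + 3 + 2) / 6 = 4.50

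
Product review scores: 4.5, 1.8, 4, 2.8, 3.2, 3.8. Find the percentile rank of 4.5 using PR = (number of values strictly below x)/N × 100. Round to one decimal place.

N = 6.
Strictly below 4.5: 5. Equal to 4.5: 1.
PR = 5/6 × 100 = 83.3

83.3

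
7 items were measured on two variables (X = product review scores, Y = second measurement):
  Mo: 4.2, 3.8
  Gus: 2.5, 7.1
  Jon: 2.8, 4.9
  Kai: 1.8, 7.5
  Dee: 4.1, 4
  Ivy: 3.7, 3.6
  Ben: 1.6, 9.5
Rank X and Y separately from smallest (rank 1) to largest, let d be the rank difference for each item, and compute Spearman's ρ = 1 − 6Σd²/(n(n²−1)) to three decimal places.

Ranks of variable 1: 7, 3, 4, 2, 6, 5, 1
Ranks of variable 2: 2, 5, 4, 6, 3, 1, 7
d = r₁ − r₂: 5, -2, 0, -4, 3, 4, -6
d²: 25, 4, 0, 16, 9, 16, 36; Σd² = 106
ρ = 1 − 6·106/(7·48) = 1 − 636/336 = -0.893

-0.893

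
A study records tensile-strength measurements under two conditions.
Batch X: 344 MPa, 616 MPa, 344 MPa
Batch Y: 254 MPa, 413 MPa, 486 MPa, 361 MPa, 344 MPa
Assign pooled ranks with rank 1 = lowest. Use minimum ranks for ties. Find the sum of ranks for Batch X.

Sorted (ascending): 254, 344, 344, 344, 361, 413, 486, 616
The 3 values of 344 occupy positions 2–4 → each gets rank 2.
Batch X values → pooled ranks: 344→2, 616→8, 344→2
Rank sum = 2 + 8 + 2 = 12

12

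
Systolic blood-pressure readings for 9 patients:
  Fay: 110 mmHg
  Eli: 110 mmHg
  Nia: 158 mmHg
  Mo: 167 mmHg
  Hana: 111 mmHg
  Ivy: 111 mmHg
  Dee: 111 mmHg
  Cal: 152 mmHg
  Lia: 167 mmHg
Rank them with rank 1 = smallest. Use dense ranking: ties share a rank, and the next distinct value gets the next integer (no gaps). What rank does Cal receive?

3

Sorted (ascending): 110, 110, 111, 111, 111, 152, 158, 167, 167
The 2 values of 110 share dense rank 1.
The 3 values of 111 share dense rank 2.
The 2 values of 167 share dense rank 5.
Remaining distinct values take the next consecutive integers.
Cal has value 152 mmHg → rank 3.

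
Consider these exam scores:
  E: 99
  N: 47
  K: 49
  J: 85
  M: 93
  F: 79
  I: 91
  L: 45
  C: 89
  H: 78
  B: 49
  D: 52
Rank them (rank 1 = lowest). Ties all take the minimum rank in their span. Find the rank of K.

3

Sorted (ascending): 45, 47, 49, 49, 52, 78, 79, 85, 89, 91, 93, 99
The 2 values of 49 occupy positions 3–4 → each gets rank 3.
K has value 49 → rank 3.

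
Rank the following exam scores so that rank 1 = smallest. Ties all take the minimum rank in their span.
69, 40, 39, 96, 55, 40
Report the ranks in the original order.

5, 2, 1, 6, 4, 2

Sorted (ascending): 39, 40, 40, 55, 69, 96
The 2 values of 40 occupy positions 2–3 → each gets rank 2.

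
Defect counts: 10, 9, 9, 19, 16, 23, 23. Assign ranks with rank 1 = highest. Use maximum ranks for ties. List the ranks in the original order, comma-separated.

5, 7, 7, 3, 4, 2, 2

Sorted (descending): 23, 23, 19, 16, 10, 9, 9
The 2 values of 23 occupy positions 1–2 → each gets rank 2.
The 2 values of 9 occupy positions 6–7 → each gets rank 7.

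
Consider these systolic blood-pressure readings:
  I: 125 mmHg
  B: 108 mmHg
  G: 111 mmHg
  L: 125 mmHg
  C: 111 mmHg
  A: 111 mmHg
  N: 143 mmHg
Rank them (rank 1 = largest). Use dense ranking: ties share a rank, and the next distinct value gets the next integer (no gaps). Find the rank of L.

2

Sorted (descending): 143, 125, 125, 111, 111, 111, 108
The 2 values of 125 share dense rank 2.
The 3 values of 111 share dense rank 3.
Remaining distinct values take the next consecutive integers.
L has value 125 mmHg → rank 2.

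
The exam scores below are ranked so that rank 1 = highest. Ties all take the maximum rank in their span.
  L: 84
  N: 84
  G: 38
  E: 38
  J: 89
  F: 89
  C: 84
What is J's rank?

2

Sorted (descending): 89, 89, 84, 84, 84, 38, 38
The 2 values of 89 occupy positions 1–2 → each gets rank 2.
The 3 values of 84 occupy positions 3–5 → each gets rank 5.
The 2 values of 38 occupy positions 6–7 → each gets rank 7.
J has value 89 → rank 2.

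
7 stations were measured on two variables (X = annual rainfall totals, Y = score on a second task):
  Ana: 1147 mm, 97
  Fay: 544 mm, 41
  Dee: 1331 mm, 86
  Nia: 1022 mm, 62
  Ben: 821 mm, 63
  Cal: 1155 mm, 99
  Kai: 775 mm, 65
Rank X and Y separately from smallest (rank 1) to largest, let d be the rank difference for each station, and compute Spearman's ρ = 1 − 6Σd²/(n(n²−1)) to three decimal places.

Ranks of variable 1: 5, 1, 7, 4, 3, 6, 2
Ranks of variable 2: 6, 1, 5, 2, 3, 7, 4
d = r₁ − r₂: -1, 0, 2, 2, 0, -1, -2
d²: 1, 0, 4, 4, 0, 1, 4; Σd² = 14
ρ = 1 − 6·14/(7·48) = 1 − 84/336 = 0.750

0.750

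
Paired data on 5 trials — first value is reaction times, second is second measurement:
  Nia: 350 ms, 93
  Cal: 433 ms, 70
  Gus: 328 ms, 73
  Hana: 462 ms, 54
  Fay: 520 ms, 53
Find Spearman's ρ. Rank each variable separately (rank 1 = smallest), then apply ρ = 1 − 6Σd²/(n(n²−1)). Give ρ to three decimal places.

-0.900

Ranks of variable 1: 2, 3, 1, 4, 5
Ranks of variable 2: 5, 3, 4, 2, 1
d = r₁ − r₂: -3, 0, -3, 2, 4
d²: 9, 0, 9, 4, 16; Σd² = 38
ρ = 1 − 6·38/(5·24) = 1 − 228/120 = -0.900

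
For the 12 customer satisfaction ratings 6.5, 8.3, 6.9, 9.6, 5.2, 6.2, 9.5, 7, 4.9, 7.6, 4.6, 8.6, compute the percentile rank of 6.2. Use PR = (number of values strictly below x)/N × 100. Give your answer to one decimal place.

N = 12.
Strictly below 6.2: 3. Equal to 6.2: 1.
PR = 3/12 × 100 = 25.0

25.0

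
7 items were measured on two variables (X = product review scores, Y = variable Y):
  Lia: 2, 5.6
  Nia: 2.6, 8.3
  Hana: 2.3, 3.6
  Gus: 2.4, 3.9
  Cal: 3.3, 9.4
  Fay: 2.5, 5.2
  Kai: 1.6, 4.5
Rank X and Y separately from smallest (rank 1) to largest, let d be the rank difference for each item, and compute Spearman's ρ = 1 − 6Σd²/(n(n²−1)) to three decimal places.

0.607

Ranks of variable 1: 2, 6, 3, 4, 7, 5, 1
Ranks of variable 2: 5, 6, 1, 2, 7, 4, 3
d = r₁ − r₂: -3, 0, 2, 2, 0, 1, -2
d²: 9, 0, 4, 4, 0, 1, 4; Σd² = 22
ρ = 1 − 6·22/(7·48) = 1 − 132/336 = 0.607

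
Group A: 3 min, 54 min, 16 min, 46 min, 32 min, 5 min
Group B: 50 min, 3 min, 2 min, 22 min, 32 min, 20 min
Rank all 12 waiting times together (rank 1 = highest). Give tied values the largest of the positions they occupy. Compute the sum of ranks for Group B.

Sorted (descending): 54, 50, 46, 32, 32, 22, 20, 16, 5, 3, 3, 2
The 2 values of 32 occupy positions 4–5 → each gets rank 5.
The 2 values of 3 occupy positions 10–11 → each gets rank 11.
Group B values → pooled ranks: 50→2, 3→11, 2→12, 22→6, 32→5, 20→7
Rank sum = 2 + 11 + 12 + 6 + 5 + 7 = 43

43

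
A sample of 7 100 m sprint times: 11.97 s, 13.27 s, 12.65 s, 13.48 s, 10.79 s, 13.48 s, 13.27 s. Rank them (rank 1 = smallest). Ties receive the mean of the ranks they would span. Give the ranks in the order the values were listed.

Sorted (ascending): 10.79, 11.97, 12.65, 13.27, 13.27, 13.48, 13.48
The 2 values of 13.27 occupy positions 4–5 → average rank (4+5)/2 = 4.5.
The 2 values of 13.48 occupy positions 6–7 → average rank (6+7)/2 = 6.5.

2, 4.5, 3, 6.5, 1, 6.5, 4.5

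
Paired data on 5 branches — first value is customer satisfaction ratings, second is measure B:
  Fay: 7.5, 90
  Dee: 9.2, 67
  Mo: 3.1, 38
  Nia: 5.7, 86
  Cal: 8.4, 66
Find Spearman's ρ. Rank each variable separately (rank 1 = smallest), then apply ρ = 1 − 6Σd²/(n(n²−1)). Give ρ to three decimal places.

0.200

Ranks of variable 1: 3, 5, 1, 2, 4
Ranks of variable 2: 5, 3, 1, 4, 2
d = r₁ − r₂: -2, 2, 0, -2, 2
d²: 4, 4, 0, 4, 4; Σd² = 16
ρ = 1 − 6·16/(5·24) = 1 − 96/120 = 0.200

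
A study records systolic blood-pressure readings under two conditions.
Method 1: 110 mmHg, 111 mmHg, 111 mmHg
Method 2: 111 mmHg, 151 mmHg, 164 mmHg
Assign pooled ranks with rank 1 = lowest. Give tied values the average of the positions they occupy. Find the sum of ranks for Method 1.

Sorted (ascending): 110, 111, 111, 111, 151, 164
The 3 values of 111 occupy positions 2–4 → average rank 3.
Method 1 values → pooled ranks: 110→1, 111→3, 111→3
Rank sum = 1 + 3 + 3 = 7

7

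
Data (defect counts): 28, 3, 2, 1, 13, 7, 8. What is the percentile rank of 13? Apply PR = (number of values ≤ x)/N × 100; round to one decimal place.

N = 7.
Strictly below 13: 5. Equal to 13: 1.
PR = 6/7 × 100 = 85.7

85.7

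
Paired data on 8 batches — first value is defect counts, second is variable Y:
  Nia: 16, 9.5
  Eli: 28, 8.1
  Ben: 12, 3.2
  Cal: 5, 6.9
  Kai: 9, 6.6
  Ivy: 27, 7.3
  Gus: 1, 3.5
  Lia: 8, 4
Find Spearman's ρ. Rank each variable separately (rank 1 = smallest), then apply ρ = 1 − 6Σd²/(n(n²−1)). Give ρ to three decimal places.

0.619

Ranks of variable 1: 6, 8, 5, 2, 4, 7, 1, 3
Ranks of variable 2: 8, 7, 1, 5, 4, 6, 2, 3
d = r₁ − r₂: -2, 1, 4, -3, 0, 1, -1, 0
d²: 4, 1, 16, 9, 0, 1, 1, 0; Σd² = 32
ρ = 1 − 6·32/(8·63) = 1 − 192/504 = 0.619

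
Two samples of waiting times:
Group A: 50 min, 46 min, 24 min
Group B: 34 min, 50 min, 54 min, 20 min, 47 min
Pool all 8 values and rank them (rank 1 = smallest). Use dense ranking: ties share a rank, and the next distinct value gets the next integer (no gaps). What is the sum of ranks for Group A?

12

Sorted (ascending): 20, 24, 34, 46, 47, 50, 50, 54
The 2 values of 50 share dense rank 6.
Remaining distinct values take the next consecutive integers.
Group A values → pooled ranks: 50→6, 46→4, 24→2
Rank sum = 6 + 4 + 2 = 12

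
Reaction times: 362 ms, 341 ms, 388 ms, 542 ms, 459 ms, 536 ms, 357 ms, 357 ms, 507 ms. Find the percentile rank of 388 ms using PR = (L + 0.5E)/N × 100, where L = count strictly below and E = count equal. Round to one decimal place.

50.0

N = 9.
Strictly below 388: 4. Equal to 388: 1.
PR = (4 + 0.5·1)/9 × 100 = 50.0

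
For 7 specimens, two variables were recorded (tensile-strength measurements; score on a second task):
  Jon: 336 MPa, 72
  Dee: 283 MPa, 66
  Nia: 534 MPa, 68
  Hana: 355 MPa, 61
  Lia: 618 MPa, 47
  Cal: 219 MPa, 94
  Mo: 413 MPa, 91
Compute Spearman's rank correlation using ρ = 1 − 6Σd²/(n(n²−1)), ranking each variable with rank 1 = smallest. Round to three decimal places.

Ranks of variable 1: 3, 2, 6, 4, 7, 1, 5
Ranks of variable 2: 5, 3, 4, 2, 1, 7, 6
d = r₁ − r₂: -2, -1, 2, 2, 6, -6, -1
d²: 4, 1, 4, 4, 36, 36, 1; Σd² = 86
ρ = 1 − 6·86/(7·48) = 1 − 516/336 = -0.536

-0.536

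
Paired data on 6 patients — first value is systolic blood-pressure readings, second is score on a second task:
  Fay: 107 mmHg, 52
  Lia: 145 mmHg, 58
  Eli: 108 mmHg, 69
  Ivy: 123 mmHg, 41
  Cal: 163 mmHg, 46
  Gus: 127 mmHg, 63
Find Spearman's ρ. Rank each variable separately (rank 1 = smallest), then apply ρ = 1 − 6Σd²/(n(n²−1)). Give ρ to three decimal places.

-0.200

Ranks of variable 1: 1, 5, 2, 3, 6, 4
Ranks of variable 2: 3, 4, 6, 1, 2, 5
d = r₁ − r₂: -2, 1, -4, 2, 4, -1
d²: 4, 1, 16, 4, 16, 1; Σd² = 42
ρ = 1 − 6·42/(6·35) = 1 − 252/210 = -0.200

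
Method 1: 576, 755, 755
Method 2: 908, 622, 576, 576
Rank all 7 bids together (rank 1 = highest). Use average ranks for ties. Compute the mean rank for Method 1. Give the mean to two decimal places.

3.67

Sorted (descending): 908, 755, 755, 622, 576, 576, 576
The 2 values of 755 occupy positions 2–3 → average rank (2+3)/2 = 2.5.
The 3 values of 576 occupy positions 5–7 → average rank 6.
Method 1 values → pooled ranks: 576→6, 755→2.5, 755→2.5
Mean rank = (6 + 2.5 + 2.5) / 3 = 3.67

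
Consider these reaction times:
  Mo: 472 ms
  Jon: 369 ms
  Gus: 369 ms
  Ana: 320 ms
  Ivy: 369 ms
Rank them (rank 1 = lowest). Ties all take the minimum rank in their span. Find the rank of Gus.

Sorted (ascending): 320, 369, 369, 369, 472
The 3 values of 369 occupy positions 2–4 → each gets rank 2.
Gus has value 369 ms → rank 2.

2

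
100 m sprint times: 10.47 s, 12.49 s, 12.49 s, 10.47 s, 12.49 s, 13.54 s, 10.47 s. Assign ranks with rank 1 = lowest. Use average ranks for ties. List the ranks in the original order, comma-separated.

Sorted (ascending): 10.47, 10.47, 10.47, 12.49, 12.49, 12.49, 13.54
The 3 values of 10.47 occupy positions 1–3 → average rank 2.
The 3 values of 12.49 occupy positions 4–6 → average rank 5.

2, 5, 5, 2, 5, 7, 2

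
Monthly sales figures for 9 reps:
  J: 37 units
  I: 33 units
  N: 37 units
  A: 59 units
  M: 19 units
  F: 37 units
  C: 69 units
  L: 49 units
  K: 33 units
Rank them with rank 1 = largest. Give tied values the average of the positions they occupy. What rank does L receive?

3

Sorted (descending): 69, 59, 49, 37, 37, 37, 33, 33, 19
The 3 values of 37 occupy positions 4–6 → average rank 5.
The 2 values of 33 occupy positions 7–8 → average rank (7+8)/2 = 7.5.
L has value 49 units → rank 3.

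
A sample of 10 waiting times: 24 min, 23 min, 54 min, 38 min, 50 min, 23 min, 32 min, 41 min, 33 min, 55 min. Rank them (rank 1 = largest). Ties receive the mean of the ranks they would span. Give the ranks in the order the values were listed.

Sorted (descending): 55, 54, 50, 41, 38, 33, 32, 24, 23, 23
The 2 values of 23 occupy positions 9–10 → average rank (9+10)/2 = 9.5.

8, 9.5, 2, 5, 3, 9.5, 7, 4, 6, 1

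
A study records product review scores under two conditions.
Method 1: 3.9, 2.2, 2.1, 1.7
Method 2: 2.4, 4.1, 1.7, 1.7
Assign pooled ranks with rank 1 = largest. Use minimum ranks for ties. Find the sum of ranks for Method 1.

Sorted (descending): 4.1, 3.9, 2.4, 2.2, 2.1, 1.7, 1.7, 1.7
The 3 values of 1.7 occupy positions 6–8 → each gets rank 6.
Method 1 values → pooled ranks: 3.9→2, 2.2→4, 2.1→5, 1.7→6
Rank sum = 2 + 4 + 5 + 6 = 17

17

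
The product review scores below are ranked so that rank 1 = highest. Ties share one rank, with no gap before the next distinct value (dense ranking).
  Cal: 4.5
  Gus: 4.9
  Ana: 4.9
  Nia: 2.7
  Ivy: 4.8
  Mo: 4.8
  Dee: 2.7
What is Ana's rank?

1

Sorted (descending): 4.9, 4.9, 4.8, 4.8, 4.5, 2.7, 2.7
The 2 values of 4.9 share dense rank 1.
The 2 values of 4.8 share dense rank 2.
The 2 values of 2.7 share dense rank 4.
Remaining distinct values take the next consecutive integers.
Ana has value 4.9 → rank 1.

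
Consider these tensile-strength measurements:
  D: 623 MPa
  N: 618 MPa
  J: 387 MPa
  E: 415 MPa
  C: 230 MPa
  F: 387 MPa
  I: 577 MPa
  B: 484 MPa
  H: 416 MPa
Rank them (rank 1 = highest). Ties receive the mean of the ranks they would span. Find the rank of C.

9

Sorted (descending): 623, 618, 577, 484, 416, 415, 387, 387, 230
The 2 values of 387 occupy positions 7–8 → average rank (7+8)/2 = 7.5.
C has value 230 MPa → rank 9.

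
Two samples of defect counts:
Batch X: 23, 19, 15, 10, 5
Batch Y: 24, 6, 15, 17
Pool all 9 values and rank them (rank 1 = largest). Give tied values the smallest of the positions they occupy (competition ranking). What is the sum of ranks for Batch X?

Sorted (descending): 24, 23, 19, 17, 15, 15, 10, 6, 5
The 2 values of 15 occupy positions 5–6 → each gets rank 5.
Batch X values → pooled ranks: 23→2, 19→3, 15→5, 10→7, 5→9
Rank sum = 2 + 3 + 5 + 7 + 9 = 26

26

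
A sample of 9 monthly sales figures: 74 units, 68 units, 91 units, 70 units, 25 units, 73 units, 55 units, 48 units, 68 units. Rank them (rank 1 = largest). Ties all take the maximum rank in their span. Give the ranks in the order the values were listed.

2, 6, 1, 4, 9, 3, 7, 8, 6

Sorted (descending): 91, 74, 73, 70, 68, 68, 55, 48, 25
The 2 values of 68 occupy positions 5–6 → each gets rank 6.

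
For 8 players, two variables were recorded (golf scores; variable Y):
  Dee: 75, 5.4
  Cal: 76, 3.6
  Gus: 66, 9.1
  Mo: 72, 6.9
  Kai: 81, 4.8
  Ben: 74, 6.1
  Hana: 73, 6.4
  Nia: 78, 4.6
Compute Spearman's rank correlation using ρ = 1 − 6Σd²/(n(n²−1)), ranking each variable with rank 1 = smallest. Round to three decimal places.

Ranks of variable 1: 5, 6, 1, 2, 8, 4, 3, 7
Ranks of variable 2: 4, 1, 8, 7, 3, 5, 6, 2
d = r₁ − r₂: 1, 5, -7, -5, 5, -1, -3, 5
d²: 1, 25, 49, 25, 25, 1, 9, 25; Σd² = 160
ρ = 1 − 6·160/(8·63) = 1 − 960/504 = -0.905

-0.905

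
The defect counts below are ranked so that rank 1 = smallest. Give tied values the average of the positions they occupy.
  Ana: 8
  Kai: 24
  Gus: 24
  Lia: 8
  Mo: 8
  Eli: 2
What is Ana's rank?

3

Sorted (ascending): 2, 8, 8, 8, 24, 24
The 3 values of 8 occupy positions 2–4 → average rank 3.
The 2 values of 24 occupy positions 5–6 → average rank (5+6)/2 = 5.5.
Ana has value 8 → rank 3.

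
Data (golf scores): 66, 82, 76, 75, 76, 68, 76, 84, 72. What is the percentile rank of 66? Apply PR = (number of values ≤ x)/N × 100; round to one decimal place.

11.1

N = 9.
Strictly below 66: 0. Equal to 66: 1.
PR = 1/9 × 100 = 11.1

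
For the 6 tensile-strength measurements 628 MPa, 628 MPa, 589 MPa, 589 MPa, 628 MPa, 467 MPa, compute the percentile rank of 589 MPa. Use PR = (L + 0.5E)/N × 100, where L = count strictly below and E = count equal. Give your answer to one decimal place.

N = 6.
Strictly below 589: 1. Equal to 589: 2.
PR = (1 + 0.5·2)/6 × 100 = 33.3

33.3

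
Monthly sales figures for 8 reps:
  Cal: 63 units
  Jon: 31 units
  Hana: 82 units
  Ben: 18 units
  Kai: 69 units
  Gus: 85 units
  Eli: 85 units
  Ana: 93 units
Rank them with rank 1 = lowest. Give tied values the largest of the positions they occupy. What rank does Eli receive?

7

Sorted (ascending): 18, 31, 63, 69, 82, 85, 85, 93
The 2 values of 85 occupy positions 6–7 → each gets rank 7.
Eli has value 85 units → rank 7.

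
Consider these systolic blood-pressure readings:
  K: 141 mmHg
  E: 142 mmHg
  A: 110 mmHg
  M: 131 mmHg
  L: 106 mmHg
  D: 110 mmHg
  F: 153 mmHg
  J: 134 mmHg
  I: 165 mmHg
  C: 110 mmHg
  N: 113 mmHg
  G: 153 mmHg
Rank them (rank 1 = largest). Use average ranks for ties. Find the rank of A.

Sorted (descending): 165, 153, 153, 142, 141, 134, 131, 113, 110, 110, 110, 106
The 2 values of 153 occupy positions 2–3 → average rank (2+3)/2 = 2.5.
The 3 values of 110 occupy positions 9–11 → average rank 10.
A has value 110 mmHg → rank 10.

10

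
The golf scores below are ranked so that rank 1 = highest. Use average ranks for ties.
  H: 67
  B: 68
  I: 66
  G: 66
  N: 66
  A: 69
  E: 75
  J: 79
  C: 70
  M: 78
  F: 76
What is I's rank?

10

Sorted (descending): 79, 78, 76, 75, 70, 69, 68, 67, 66, 66, 66
The 3 values of 66 occupy positions 9–11 → average rank 10.
I has value 66 → rank 10.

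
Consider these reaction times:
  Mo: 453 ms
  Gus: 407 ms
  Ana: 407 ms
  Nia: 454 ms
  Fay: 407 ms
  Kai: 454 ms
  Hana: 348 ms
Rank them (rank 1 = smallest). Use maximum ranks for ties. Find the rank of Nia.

7

Sorted (ascending): 348, 407, 407, 407, 453, 454, 454
The 3 values of 407 occupy positions 2–4 → each gets rank 4.
The 2 values of 454 occupy positions 6–7 → each gets rank 7.
Nia has value 454 ms → rank 7.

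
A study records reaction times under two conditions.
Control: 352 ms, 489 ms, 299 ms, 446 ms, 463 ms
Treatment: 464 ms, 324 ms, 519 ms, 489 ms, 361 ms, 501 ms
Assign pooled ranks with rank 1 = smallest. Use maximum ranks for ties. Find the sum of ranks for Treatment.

43

Sorted (ascending): 299, 324, 352, 361, 446, 463, 464, 489, 489, 501, 519
The 2 values of 489 occupy positions 8–9 → each gets rank 9.
Treatment values → pooled ranks: 464→7, 324→2, 519→11, 489→9, 361→4, 501→10
Rank sum = 7 + 2 + 11 + 9 + 4 + 10 = 43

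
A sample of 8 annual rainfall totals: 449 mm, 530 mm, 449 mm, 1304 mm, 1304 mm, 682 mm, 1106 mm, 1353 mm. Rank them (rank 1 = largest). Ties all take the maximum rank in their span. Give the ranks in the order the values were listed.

Sorted (descending): 1353, 1304, 1304, 1106, 682, 530, 449, 449
The 2 values of 1304 occupy positions 2–3 → each gets rank 3.
The 2 values of 449 occupy positions 7–8 → each gets rank 8.

8, 6, 8, 3, 3, 5, 4, 1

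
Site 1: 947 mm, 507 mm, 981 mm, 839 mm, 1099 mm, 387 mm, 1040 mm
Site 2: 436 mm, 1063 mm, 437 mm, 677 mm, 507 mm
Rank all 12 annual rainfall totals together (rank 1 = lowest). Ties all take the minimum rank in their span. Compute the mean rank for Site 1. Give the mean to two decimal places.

7.29

Sorted (ascending): 387, 436, 437, 507, 507, 677, 839, 947, 981, 1040, 1063, 1099
The 2 values of 507 occupy positions 4–5 → each gets rank 4.
Site 1 values → pooled ranks: 947→8, 507→4, 981→9, 839→7, 1099→12, 387→1, 1040→10
Mean rank = (8 + 4 + 9 + 7 + 12 + 1 + 10) / 7 = 7.29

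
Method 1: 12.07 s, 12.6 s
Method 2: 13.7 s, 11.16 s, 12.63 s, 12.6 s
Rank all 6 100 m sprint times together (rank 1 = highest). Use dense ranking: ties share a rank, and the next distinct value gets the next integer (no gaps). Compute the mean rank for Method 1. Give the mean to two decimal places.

3.50

Sorted (descending): 13.7, 12.63, 12.6, 12.6, 12.07, 11.16
The 2 values of 12.6 share dense rank 3.
Remaining distinct values take the next consecutive integers.
Method 1 values → pooled ranks: 12.07→4, 12.6→3
Mean rank = (4 + 3) / 2 = 3.50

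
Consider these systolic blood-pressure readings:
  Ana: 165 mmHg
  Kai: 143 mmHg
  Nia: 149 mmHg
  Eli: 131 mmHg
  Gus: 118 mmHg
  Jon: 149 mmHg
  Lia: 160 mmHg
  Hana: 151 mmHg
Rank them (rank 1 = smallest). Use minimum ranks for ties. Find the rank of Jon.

Sorted (ascending): 118, 131, 143, 149, 149, 151, 160, 165
The 2 values of 149 occupy positions 4–5 → each gets rank 4.
Jon has value 149 mmHg → rank 4.

4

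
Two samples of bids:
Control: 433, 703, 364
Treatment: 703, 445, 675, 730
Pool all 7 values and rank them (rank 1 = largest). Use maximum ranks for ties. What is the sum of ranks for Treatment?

Sorted (descending): 730, 703, 703, 675, 445, 433, 364
The 2 values of 703 occupy positions 2–3 → each gets rank 3.
Treatment values → pooled ranks: 703→3, 445→5, 675→4, 730→1
Rank sum = 3 + 5 + 4 + 1 = 13

13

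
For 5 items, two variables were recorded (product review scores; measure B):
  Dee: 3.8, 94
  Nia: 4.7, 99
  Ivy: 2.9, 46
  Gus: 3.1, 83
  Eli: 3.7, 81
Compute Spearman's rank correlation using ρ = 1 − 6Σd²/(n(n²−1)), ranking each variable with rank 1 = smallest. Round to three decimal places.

Ranks of variable 1: 4, 5, 1, 2, 3
Ranks of variable 2: 4, 5, 1, 3, 2
d = r₁ − r₂: 0, 0, 0, -1, 1
d²: 0, 0, 0, 1, 1; Σd² = 2
ρ = 1 − 6·2/(5·24) = 1 − 12/120 = 0.900

0.900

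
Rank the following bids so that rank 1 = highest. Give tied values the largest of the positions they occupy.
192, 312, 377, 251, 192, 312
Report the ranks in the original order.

Sorted (descending): 377, 312, 312, 251, 192, 192
The 2 values of 312 occupy positions 2–3 → each gets rank 3.
The 2 values of 192 occupy positions 5–6 → each gets rank 6.

6, 3, 1, 4, 6, 3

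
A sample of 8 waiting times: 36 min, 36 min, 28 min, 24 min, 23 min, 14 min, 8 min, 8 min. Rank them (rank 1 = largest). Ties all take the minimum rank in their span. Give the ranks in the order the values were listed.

Sorted (descending): 36, 36, 28, 24, 23, 14, 8, 8
The 2 values of 36 occupy positions 1–2 → each gets rank 1.
The 2 values of 8 occupy positions 7–8 → each gets rank 7.

1, 1, 3, 4, 5, 6, 7, 7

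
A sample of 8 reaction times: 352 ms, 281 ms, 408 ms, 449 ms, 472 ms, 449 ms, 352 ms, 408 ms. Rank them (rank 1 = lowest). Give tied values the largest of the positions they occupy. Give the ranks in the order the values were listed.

Sorted (ascending): 281, 352, 352, 408, 408, 449, 449, 472
The 2 values of 352 occupy positions 2–3 → each gets rank 3.
The 2 values of 408 occupy positions 4–5 → each gets rank 5.
The 2 values of 449 occupy positions 6–7 → each gets rank 7.

3, 1, 5, 7, 8, 7, 3, 5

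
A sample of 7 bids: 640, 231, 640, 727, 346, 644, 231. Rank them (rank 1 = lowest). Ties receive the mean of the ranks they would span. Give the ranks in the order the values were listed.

4.5, 1.5, 4.5, 7, 3, 6, 1.5

Sorted (ascending): 231, 231, 346, 640, 640, 644, 727
The 2 values of 231 occupy positions 1–2 → average rank (1+2)/2 = 1.5.
The 2 values of 640 occupy positions 4–5 → average rank (4+5)/2 = 4.5.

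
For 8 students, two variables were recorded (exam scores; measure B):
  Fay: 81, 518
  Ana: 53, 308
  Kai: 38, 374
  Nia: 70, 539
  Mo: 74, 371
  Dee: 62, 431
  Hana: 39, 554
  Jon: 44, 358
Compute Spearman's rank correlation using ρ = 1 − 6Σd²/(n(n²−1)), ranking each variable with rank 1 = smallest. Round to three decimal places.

Ranks of variable 1: 8, 4, 1, 6, 7, 5, 2, 3
Ranks of variable 2: 6, 1, 4, 7, 3, 5, 8, 2
d = r₁ − r₂: 2, 3, -3, -1, 4, 0, -6, 1
d²: 4, 9, 9, 1, 16, 0, 36, 1; Σd² = 76
ρ = 1 − 6·76/(8·63) = 1 − 456/504 = 0.095

0.095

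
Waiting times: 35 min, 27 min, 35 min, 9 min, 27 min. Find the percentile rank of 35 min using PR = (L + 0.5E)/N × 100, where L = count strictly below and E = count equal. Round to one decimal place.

80.0

N = 5.
Strictly below 35: 3. Equal to 35: 2.
PR = (3 + 0.5·2)/5 × 100 = 80.0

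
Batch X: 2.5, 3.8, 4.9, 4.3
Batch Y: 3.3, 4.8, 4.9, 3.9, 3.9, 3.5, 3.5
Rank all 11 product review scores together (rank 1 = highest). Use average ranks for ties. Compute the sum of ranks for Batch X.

23.5

Sorted (descending): 4.9, 4.9, 4.8, 4.3, 3.9, 3.9, 3.8, 3.5, 3.5, 3.3, 2.5
The 2 values of 4.9 occupy positions 1–2 → average rank (1+2)/2 = 1.5.
The 2 values of 3.9 occupy positions 5–6 → average rank (5+6)/2 = 5.5.
The 2 values of 3.5 occupy positions 8–9 → average rank (8+9)/2 = 8.5.
Batch X values → pooled ranks: 2.5→11, 3.8→7, 4.9→1.5, 4.3→4
Rank sum = 11 + 7 + 1.5 + 4 = 23.5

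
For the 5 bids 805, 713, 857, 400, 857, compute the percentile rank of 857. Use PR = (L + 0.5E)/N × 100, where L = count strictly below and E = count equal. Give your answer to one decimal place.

N = 5.
Strictly below 857: 3. Equal to 857: 2.
PR = (3 + 0.5·2)/5 × 100 = 80.0

80.0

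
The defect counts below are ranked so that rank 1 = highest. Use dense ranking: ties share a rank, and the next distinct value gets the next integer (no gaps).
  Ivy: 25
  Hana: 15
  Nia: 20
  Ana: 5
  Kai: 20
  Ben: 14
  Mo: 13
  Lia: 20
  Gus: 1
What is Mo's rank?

5

Sorted (descending): 25, 20, 20, 20, 15, 14, 13, 5, 1
The 3 values of 20 share dense rank 2.
Remaining distinct values take the next consecutive integers.
Mo has value 13 → rank 5.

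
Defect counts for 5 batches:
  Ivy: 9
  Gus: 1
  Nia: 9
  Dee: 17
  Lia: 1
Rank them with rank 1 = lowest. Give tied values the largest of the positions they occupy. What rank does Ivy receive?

Sorted (ascending): 1, 1, 9, 9, 17
The 2 values of 1 occupy positions 1–2 → each gets rank 2.
The 2 values of 9 occupy positions 3–4 → each gets rank 4.
Ivy has value 9 → rank 4.

4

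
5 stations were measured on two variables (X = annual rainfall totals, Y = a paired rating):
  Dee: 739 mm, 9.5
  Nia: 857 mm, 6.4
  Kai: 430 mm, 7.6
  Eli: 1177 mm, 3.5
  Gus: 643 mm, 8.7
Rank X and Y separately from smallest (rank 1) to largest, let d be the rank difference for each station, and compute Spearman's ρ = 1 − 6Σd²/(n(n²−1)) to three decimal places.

Ranks of variable 1: 3, 4, 1, 5, 2
Ranks of variable 2: 5, 2, 3, 1, 4
d = r₁ − r₂: -2, 2, -2, 4, -2
d²: 4, 4, 4, 16, 4; Σd² = 32
ρ = 1 − 6·32/(5·24) = 1 − 192/120 = -0.600

-0.600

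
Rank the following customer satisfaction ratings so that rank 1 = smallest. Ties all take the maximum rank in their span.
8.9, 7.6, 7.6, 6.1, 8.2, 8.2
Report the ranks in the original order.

6, 3, 3, 1, 5, 5

Sorted (ascending): 6.1, 7.6, 7.6, 8.2, 8.2, 8.9
The 2 values of 7.6 occupy positions 2–3 → each gets rank 3.
The 2 values of 8.2 occupy positions 4–5 → each gets rank 5.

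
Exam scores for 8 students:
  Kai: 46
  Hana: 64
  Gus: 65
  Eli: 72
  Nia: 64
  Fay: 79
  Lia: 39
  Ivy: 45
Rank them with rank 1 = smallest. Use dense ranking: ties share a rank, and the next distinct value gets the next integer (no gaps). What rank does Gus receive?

5

Sorted (ascending): 39, 45, 46, 64, 64, 65, 72, 79
The 2 values of 64 share dense rank 4.
Remaining distinct values take the next consecutive integers.
Gus has value 65 → rank 5.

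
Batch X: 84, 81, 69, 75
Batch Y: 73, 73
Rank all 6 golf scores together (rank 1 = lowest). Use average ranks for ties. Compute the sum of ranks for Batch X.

Sorted (ascending): 69, 73, 73, 75, 81, 84
The 2 values of 73 occupy positions 2–3 → average rank (2+3)/2 = 2.5.
Batch X values → pooled ranks: 84→6, 81→5, 69→1, 75→4
Rank sum = 6 + 5 + 1 + 4 = 16

16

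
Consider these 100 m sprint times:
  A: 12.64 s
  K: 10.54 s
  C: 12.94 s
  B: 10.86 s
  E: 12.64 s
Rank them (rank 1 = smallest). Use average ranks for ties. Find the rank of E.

Sorted (ascending): 10.54, 10.86, 12.64, 12.64, 12.94
The 2 values of 12.64 occupy positions 3–4 → average rank (3+4)/2 = 3.5.
E has value 12.64 s → rank 3.5.

3.5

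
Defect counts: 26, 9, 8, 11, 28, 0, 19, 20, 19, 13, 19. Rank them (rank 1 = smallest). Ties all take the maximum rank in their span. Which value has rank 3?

Sorted (ascending): 0, 8, 9, 11, 13, 19, 19, 19, 20, 26, 28
The 3 values of 19 occupy positions 6–8 → each gets rank 8.
Rank 3 → value 9.

9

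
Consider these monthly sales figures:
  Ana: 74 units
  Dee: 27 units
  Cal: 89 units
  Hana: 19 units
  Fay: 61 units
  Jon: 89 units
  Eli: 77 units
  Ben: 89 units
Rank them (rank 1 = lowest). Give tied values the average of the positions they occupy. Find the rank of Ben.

7

Sorted (ascending): 19, 27, 61, 74, 77, 89, 89, 89
The 3 values of 89 occupy positions 6–8 → average rank 7.
Ben has value 89 units → rank 7.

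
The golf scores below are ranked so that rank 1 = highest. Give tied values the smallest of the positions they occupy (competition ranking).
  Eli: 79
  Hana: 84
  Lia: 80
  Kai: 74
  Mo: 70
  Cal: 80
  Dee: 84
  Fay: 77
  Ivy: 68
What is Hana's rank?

Sorted (descending): 84, 84, 80, 80, 79, 77, 74, 70, 68
The 2 values of 84 occupy positions 1–2 → each gets rank 1.
The 2 values of 80 occupy positions 3–4 → each gets rank 3.
Hana has value 84 → rank 1.

1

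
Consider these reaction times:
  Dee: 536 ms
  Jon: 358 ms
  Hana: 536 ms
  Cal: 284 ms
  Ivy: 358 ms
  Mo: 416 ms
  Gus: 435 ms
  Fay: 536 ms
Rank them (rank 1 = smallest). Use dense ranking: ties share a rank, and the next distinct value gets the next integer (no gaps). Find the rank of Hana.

Sorted (ascending): 284, 358, 358, 416, 435, 536, 536, 536
The 2 values of 358 share dense rank 2.
The 3 values of 536 share dense rank 5.
Remaining distinct values take the next consecutive integers.
Hana has value 536 ms → rank 5.

5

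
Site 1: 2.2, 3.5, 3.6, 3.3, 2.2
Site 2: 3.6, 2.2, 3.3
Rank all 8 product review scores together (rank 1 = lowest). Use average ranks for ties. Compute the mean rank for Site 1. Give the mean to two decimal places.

4.40

Sorted (ascending): 2.2, 2.2, 2.2, 3.3, 3.3, 3.5, 3.6, 3.6
The 3 values of 2.2 occupy positions 1–3 → average rank 2.
The 2 values of 3.3 occupy positions 4–5 → average rank (4+5)/2 = 4.5.
The 2 values of 3.6 occupy positions 7–8 → average rank (7+8)/2 = 7.5.
Site 1 values → pooled ranks: 2.2→2, 3.5→6, 3.6→7.5, 3.3→4.5, 2.2→2
Mean rank = (2 + 6 + 7.5 + 4.5 + 2) / 5 = 4.40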